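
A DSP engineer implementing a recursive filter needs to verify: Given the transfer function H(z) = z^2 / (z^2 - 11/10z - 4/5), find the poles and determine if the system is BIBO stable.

Poles are roots of the denominator: z^2 - 11/10z - 4/5 = 0.
Quadratic formula: z = [-(-11/10) +/- sqrt((-11/10)^2 - 4*(-4/5))] / 2
Discriminant = 121/100 + 16/5 = 441/100; sqrt = 21/10.
z = (11/10 +/- 21/10) / 2 => z = 8/5 or z = -1/2.
|p1| = 8/5, |p2| = 1/2.
For BIBO stability, all poles must lie inside the unit circle (|p| < 1).
System is UNSTABLE since at least one |p| >= 1.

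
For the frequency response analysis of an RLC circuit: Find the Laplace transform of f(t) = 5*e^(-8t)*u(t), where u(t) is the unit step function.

Standard Laplace transform pair:
e^(-at)*u(t) <-> 1/(s+a)
With a = 8: L{5*e^(-8t)*u(t)} = 5/(s+8), ROC: Re(s) > -8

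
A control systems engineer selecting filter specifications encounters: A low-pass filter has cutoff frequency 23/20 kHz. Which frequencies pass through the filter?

A low-pass filter passes all frequencies below the cutoff frequency 23/20 kHz and attenuates higher frequencies.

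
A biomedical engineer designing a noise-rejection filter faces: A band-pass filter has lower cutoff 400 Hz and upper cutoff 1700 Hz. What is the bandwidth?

Bandwidth = f_high - f_low
= 1700 Hz - 400 Hz = 1300 Hz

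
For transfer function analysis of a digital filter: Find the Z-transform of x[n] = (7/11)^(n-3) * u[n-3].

Time-shifting property: if X(z) = Z{x[n]}, then Z{x[n-d]} = z^(-d) * X(z)
X(z) = z/(z - 7/11) for x[n] = (7/11)^n * u[n]
Z{x[n-3]} = z^(-3) * z/(z - 7/11) = z^(-2)/(z - 7/11)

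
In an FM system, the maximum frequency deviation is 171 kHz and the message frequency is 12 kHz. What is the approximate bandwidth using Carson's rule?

Carson's rule: BW = 2*(delta_f + f_m)
= 2*(171 + 12) kHz = 366 kHz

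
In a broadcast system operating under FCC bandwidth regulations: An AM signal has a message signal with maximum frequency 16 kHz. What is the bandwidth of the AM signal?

In AM (double-sideband), the bandwidth is twice the message frequency.
BW = 2 * f_m = 2 * 16 kHz = 32 kHz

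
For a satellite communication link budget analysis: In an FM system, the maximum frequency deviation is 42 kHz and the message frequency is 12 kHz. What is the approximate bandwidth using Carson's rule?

Carson's rule: BW = 2*(delta_f + f_m)
= 2*(42 + 12) kHz = 108 kHz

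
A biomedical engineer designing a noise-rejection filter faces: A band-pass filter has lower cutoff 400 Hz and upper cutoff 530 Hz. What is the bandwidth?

Bandwidth = f_high - f_low
= 530 Hz - 400 Hz = 130 Hz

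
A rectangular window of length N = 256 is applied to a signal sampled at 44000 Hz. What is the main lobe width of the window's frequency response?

For a rectangular window of length N,
the main lobe width in frequency is 2*f_s/N.
= 2*44000/256 = 1375/4 Hz
This determines the minimum frequency separation for resolving two sinusoids.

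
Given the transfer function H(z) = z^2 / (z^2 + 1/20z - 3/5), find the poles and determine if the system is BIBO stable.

Poles are roots of the denominator: z^2 + 1/20z - 3/5 = 0.
Quadratic formula: z = [-(1/20) +/- sqrt((1/20)^2 - 4*(-3/5))] / 2
Discriminant = 1/400 + 12/5 = 961/400; sqrt = 31/20.
z = (-1/20 +/- 31/20) / 2 => z = 3/4 or z = -4/5.
|p1| = 4/5, |p2| = 3/4.
For BIBO stability, all poles must lie inside the unit circle (|p| < 1).
System is STABLE since both |p| < 1.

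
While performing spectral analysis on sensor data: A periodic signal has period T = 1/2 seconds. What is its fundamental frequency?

The fundamental frequency is the reciprocal of the period.
f = 1/T = 1/(1/2) = 2 Hz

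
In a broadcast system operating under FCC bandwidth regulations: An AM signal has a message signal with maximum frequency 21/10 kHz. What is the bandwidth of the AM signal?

In AM (double-sideband), the bandwidth is twice the message frequency.
BW = 2 * f_m = 2 * 21/10 kHz = 21/5 kHz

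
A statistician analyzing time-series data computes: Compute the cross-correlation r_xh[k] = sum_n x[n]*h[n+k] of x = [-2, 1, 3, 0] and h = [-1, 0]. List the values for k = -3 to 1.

Both sequences indexed from 0 and zero outside their support.
Lags with overlap: k = -3 to 1.
  r_xh[-3] = x[3]*h[0] = 0
  r_xh[-2] = x[2]*h[0] + x[3]*h[1] = -3
  r_xh[-1] = x[1]*h[0] + x[2]*h[1] = -1
  r_xh[0] = x[0]*h[0] + x[1]*h[1] = 2
  r_xh[1] = x[0]*h[1] = 0
r_xh = [0, -3, -1, 2, 0] (for k = -3, ..., 1)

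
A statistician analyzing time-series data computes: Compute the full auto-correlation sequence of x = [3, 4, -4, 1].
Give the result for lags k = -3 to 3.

r_xx[k] = sum_m x[m]*x[m+k], indexed from 0, for k = -3 to 3:
  r_xx[-3] = x[3]*x[0] = 3
  r_xx[-2] = x[2]*x[0] + x[3]*x[1] = -8
  r_xx[-1] = x[1]*x[0] + x[2]*x[1] + x[3]*x[2] = -8
  r_xx[0] = x[0]*x[0] + x[1]*x[1] + x[2]*x[2] + x[3]*x[3] = 42
  r_xx[1] = x[0]*x[1] + x[1]*x[2] + x[2]*x[3] = -8
  r_xx[2] = x[0]*x[2] + x[1]*x[3] = -8
  r_xx[3] = x[0]*x[3] = 3
r_xx = [3, -8, -8, 42, -8, -8, 3]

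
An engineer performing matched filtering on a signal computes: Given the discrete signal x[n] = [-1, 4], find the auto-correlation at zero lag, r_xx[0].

The auto-correlation at zero lag r_xx[0] equals the signal energy.
r_xx[0] = sum of x[n]^2 = (-1)^2 + 4^2
= 1 + 16 = 17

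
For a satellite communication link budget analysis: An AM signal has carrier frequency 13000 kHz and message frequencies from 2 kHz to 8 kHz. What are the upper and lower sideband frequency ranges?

Upper sideband (USB) = fc + [fm_low, fm_high] = 13000 + [2, 8] = [13002, 13008] kHz
Lower sideband (LSB) = fc - [fm_high, fm_low] = 13000 - [8, 2] = [12992, 12998] kHz
Total occupied spectrum: 12992 kHz to 13008 kHz (plus carrier at 13000 kHz)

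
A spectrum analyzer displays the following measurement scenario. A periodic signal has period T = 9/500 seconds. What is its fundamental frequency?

The fundamental frequency is the reciprocal of the period.
f = 1/T = 1/(9/500) = 500/9 Hz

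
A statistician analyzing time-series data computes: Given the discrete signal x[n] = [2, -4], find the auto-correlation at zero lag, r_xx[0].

The auto-correlation at zero lag r_xx[0] equals the signal energy.
r_xx[0] = sum of x[n]^2 = 2^2 + (-4)^2
= 4 + 16 = 20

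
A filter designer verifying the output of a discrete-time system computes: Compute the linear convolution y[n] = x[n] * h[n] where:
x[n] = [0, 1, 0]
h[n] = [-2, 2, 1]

y[n] = sum_k x[k]*h[n-k]. Output length = len(x) + len(h) - 1 = 3 + 3 - 1 = 5.
y[0] = 0*-2 = 0
y[1] = 1*-2 + 0*2 = -2
y[2] = 0*-2 + 1*2 + 0*1 = 2
y[3] = 0*2 + 1*1 = 1
y[4] = 0*1 = 0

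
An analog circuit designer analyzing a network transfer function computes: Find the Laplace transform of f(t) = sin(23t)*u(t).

Standard pair: sin(wt)*u(t) <-> w/(s^2+w^2)
With w = 23: L{sin(23t)*u(t)} = 23/(s^2+529)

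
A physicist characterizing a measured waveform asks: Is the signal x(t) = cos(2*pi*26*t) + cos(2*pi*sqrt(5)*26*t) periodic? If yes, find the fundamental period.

f1 = 26 Hz, f2 = 26*sqrt(5) Hz
Ratio f2/f1 = sqrt(5), which is irrational.
Since the frequency ratio is irrational, no common period exists.
The signal is not periodic.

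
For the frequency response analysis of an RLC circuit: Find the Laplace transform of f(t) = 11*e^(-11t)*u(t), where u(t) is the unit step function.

Standard Laplace transform pair:
e^(-at)*u(t) <-> 1/(s+a)
With a = 11: L{11*e^(-11t)*u(t)} = 11/(s+11), ROC: Re(s) > -11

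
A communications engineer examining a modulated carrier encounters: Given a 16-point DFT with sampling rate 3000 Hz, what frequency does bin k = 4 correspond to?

The frequency of DFT bin k is: f_k = k * f_s / N
f_4 = 4 * 3000 / 16 = 750 Hz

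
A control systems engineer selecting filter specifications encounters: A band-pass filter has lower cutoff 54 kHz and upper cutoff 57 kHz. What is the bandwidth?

Bandwidth = f_high - f_low
= 57 kHz - 54 kHz = 3 kHz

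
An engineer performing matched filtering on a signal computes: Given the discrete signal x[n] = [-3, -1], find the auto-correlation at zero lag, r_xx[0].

The auto-correlation at zero lag r_xx[0] equals the signal energy.
r_xx[0] = sum of x[n]^2 = (-3)^2 + (-1)^2
= 9 + 1 = 10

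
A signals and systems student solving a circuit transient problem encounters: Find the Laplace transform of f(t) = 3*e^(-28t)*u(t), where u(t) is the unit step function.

Standard Laplace transform pair:
e^(-at)*u(t) <-> 1/(s+a)
With a = 28: L{3*e^(-28t)*u(t)} = 3/(s+28), ROC: Re(s) > -28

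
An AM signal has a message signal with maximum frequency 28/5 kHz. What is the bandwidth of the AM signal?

In AM (double-sideband), the bandwidth is twice the message frequency.
BW = 2 * f_m = 2 * 28/5 kHz = 56/5 kHz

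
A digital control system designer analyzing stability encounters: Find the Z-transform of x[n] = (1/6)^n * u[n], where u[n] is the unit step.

The Z-transform of a^n * u[n] is z/(z-a) for |z| > |a|.
Here a = 1/6, so X(z) = z/(z - (1/6)) = 6z/(6z - 1)
ROC: |z| > 1/6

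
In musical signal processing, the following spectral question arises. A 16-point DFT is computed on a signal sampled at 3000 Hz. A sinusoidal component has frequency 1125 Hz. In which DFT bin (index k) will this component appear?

DFT frequency resolution = f_s/N = 3000/16 = 375/2 Hz
Bin index k = f_signal / resolution = 1125 / 375/2 = 6
The signal frequency 1125 Hz falls in DFT bin k = 6.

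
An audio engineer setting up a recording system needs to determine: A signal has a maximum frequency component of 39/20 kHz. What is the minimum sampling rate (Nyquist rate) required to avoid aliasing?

By the Nyquist-Shannon sampling theorem,
the minimum sampling rate (Nyquist rate) must be at least 2 * f_max.
Nyquist rate = 2 * 39/20 kHz = 39/10 kHz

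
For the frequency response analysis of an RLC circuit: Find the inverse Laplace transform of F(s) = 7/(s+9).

Standard pair: k/(s+a) <-> k*e^(-at)*u(t)
With k=7, a=9: f(t) = 7*e^(-9t)*u(t)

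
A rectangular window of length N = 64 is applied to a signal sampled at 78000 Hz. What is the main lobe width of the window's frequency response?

For a rectangular window of length N,
the main lobe width in frequency is 2*f_s/N.
= 2*78000/64 = 4875/2 Hz
This determines the minimum frequency separation for resolving two sinusoids.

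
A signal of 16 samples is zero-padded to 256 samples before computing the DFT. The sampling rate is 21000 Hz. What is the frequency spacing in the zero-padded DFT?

Original DFT: N = 16, resolution = f_s/N = 21000/16 = 2625/2 Hz
Zero-padded DFT: N = 256, resolution = f_s/N = 21000/256 = 2625/32 Hz
Zero-padding interpolates the spectrum (finer frequency grid)
but does NOT improve the true spectral resolution (ability to resolve close frequencies).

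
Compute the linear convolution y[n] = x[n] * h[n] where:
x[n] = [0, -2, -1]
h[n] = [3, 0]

y[n] = sum_k x[k]*h[n-k]. Output length = len(x) + len(h) - 1 = 3 + 2 - 1 = 4.
y[0] = 0*3 = 0
y[1] = -2*3 + 0*0 = -6
y[2] = -1*3 + -2*0 = -3
y[3] = -1*0 = 0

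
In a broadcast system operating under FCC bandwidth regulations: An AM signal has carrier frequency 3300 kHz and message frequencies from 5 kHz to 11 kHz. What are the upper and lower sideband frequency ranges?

Upper sideband (USB) = fc + [fm_low, fm_high] = 3300 + [5, 11] = [3305, 3311] kHz
Lower sideband (LSB) = fc - [fm_high, fm_low] = 3300 - [11, 5] = [3289, 3295] kHz
Total occupied spectrum: 3289 kHz to 3311 kHz (plus carrier at 3300 kHz)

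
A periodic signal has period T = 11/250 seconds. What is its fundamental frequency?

The fundamental frequency is the reciprocal of the period.
f = 1/T = 1/(11/250) = 250/11 Hz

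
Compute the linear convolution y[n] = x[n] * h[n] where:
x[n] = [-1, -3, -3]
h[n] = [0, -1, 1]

y[n] = sum_k x[k]*h[n-k]. Output length = len(x) + len(h) - 1 = 3 + 3 - 1 = 5.
y[0] = -1*0 = 0
y[1] = -3*0 + -1*-1 = 1
y[2] = -3*0 + -3*-1 + -1*1 = 2
y[3] = -3*-1 + -3*1 = 0
y[4] = -3*1 = -3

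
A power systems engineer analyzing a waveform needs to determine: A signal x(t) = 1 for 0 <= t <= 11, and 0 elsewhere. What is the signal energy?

Energy = integral of |x(t)|^2 dt over the signal duration
= 1^2 * 11 = 1 * 11 = 11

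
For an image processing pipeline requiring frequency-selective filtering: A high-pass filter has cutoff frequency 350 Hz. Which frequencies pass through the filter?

A high-pass filter passes all frequencies above the cutoff frequency 350 Hz and attenuates lower frequencies.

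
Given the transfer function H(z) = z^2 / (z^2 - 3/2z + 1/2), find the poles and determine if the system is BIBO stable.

Poles are roots of the denominator: z^2 - 3/2z + 1/2 = 0.
Quadratic formula: z = [-(-3/2) +/- sqrt((-3/2)^2 - 4*(1/2))] / 2
Discriminant = 9/4 - 2 = 1/4; sqrt = 1/2.
z = (3/2 +/- 1/2) / 2 => z = 1 or z = 1/2.
|p1| = 1, |p2| = 1/2.
For BIBO stability, all poles must lie inside the unit circle (|p| < 1).
System is UNSTABLE since at least one |p| >= 1.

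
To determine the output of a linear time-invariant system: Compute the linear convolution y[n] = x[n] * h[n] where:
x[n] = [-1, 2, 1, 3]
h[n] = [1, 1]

y[n] = sum_k x[k]*h[n-k]. Output length = len(x) + len(h) - 1 = 4 + 2 - 1 = 5.
y[0] = -1*1 = -1
y[1] = 2*1 + -1*1 = 1
y[2] = 1*1 + 2*1 = 3
y[3] = 3*1 + 1*1 = 4
y[4] = 3*1 = 3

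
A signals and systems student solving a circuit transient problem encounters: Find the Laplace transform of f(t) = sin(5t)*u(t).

Standard pair: sin(wt)*u(t) <-> w/(s^2+w^2)
With w = 5: L{sin(5t)*u(t)} = 5/(s^2+25)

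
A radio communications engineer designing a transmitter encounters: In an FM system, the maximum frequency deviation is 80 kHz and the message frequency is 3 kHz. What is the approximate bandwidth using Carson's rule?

Carson's rule: BW = 2*(delta_f + f_m)
= 2*(80 + 3) kHz = 166 kHz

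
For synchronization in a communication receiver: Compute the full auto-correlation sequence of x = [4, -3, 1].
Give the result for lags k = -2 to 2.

r_xx[k] = sum_m x[m]*x[m+k], indexed from 0, for k = -2 to 2:
  r_xx[-2] = x[2]*x[0] = 4
  r_xx[-1] = x[1]*x[0] + x[2]*x[1] = -15
  r_xx[0] = x[0]*x[0] + x[1]*x[1] + x[2]*x[2] = 26
  r_xx[1] = x[0]*x[1] + x[1]*x[2] = -15
  r_xx[2] = x[0]*x[2] = 4
r_xx = [4, -15, 26, -15, 4]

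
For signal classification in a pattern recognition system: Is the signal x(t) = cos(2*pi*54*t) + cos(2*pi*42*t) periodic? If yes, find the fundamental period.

f1 = 54 Hz, f2 = 42 Hz
Period T1 = 1/54, T2 = 1/42
Ratio T1/T2 = 42/54, which is rational.
The signal is periodic with fundamental period T = 1/GCD(54,42) = 1/6 s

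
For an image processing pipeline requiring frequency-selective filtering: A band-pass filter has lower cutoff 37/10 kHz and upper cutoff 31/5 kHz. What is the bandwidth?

Bandwidth = f_high - f_low
= 31/5 kHz - 37/10 kHz = 5/2 kHz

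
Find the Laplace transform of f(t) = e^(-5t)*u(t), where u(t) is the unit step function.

Standard Laplace transform pair:
e^(-at)*u(t) <-> 1/(s+a)
With a = 5: L{e^(-5t)*u(t)} = 1/(s+5), ROC: Re(s) > -5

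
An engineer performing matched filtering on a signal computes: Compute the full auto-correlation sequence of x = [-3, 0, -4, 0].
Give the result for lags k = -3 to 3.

r_xx[k] = sum_m x[m]*x[m+k], indexed from 0, for k = -3 to 3:
  r_xx[-3] = x[3]*x[0] = 0
  r_xx[-2] = x[2]*x[0] + x[3]*x[1] = 12
  r_xx[-1] = x[1]*x[0] + x[2]*x[1] + x[3]*x[2] = 0
  r_xx[0] = x[0]*x[0] + x[1]*x[1] + x[2]*x[2] + x[3]*x[3] = 25
  r_xx[1] = x[0]*x[1] + x[1]*x[2] + x[2]*x[3] = 0
  r_xx[2] = x[0]*x[2] + x[1]*x[3] = 12
  r_xx[3] = x[0]*x[3] = 0
r_xx = [0, 12, 0, 25, 0, 12, 0]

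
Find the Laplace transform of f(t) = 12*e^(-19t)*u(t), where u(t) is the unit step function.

Standard Laplace transform pair:
e^(-at)*u(t) <-> 1/(s+a)
With a = 19: L{12*e^(-19t)*u(t)} = 12/(s+19), ROC: Re(s) > -19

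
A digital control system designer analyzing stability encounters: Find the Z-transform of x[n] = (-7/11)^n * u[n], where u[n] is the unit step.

The Z-transform of a^n * u[n] is z/(z-a) for |z| > |a|.
Here a = -7/11, so X(z) = z/(z - (-7/11)) = 11z/(11z + 7)
ROC: |z| > 7/11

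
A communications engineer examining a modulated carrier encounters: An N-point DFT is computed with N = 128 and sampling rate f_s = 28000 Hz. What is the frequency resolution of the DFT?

DFT frequency resolution = f_s / N
= 28000 / 128 = 875/4 Hz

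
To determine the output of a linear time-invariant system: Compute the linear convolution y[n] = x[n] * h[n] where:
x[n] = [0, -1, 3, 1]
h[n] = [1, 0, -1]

y[n] = sum_k x[k]*h[n-k]. Output length = len(x) + len(h) - 1 = 4 + 3 - 1 = 6.
y[0] = 0*1 = 0
y[1] = -1*1 + 0*0 = -1
y[2] = 3*1 + -1*0 + 0*-1 = 3
y[3] = 1*1 + 3*0 + -1*-1 = 2
y[4] = 1*0 + 3*-1 = -3
y[5] = 1*-1 = -1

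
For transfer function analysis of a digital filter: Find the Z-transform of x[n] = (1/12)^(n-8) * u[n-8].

Time-shifting property: if X(z) = Z{x[n]}, then Z{x[n-d]} = z^(-d) * X(z)
X(z) = z/(z - 1/12) for x[n] = (1/12)^n * u[n]
Z{x[n-8]} = z^(-8) * z/(z - 1/12) = z^(-7)/(z - 1/12)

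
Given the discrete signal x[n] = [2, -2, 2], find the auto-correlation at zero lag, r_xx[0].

The auto-correlation at zero lag r_xx[0] equals the signal energy.
r_xx[0] = sum of x[n]^2 = 2^2 + (-2)^2 + 2^2
= 4 + 4 + 4 = 12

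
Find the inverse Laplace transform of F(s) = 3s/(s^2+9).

Standard pair: s/(s^2+w^2) <-> cos(wt)*u(t)
With k=3, w=3: f(t) = 3*cos(3t)*u(t)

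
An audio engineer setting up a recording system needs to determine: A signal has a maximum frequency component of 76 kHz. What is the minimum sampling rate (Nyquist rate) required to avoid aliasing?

By the Nyquist-Shannon sampling theorem,
the minimum sampling rate (Nyquist rate) must be at least 2 * f_max.
Nyquist rate = 2 * 76 kHz = 152 kHz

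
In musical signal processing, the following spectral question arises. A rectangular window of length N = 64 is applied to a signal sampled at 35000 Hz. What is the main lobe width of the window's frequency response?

For a rectangular window of length N,
the main lobe width in frequency is 2*f_s/N.
= 2*35000/64 = 4375/4 Hz
This determines the minimum frequency separation for resolving two sinusoids.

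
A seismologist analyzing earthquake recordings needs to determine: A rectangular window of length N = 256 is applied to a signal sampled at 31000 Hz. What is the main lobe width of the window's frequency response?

For a rectangular window of length N,
the main lobe width in frequency is 2*f_s/N.
= 2*31000/256 = 3875/16 Hz
This determines the minimum frequency separation for resolving two sinusoids.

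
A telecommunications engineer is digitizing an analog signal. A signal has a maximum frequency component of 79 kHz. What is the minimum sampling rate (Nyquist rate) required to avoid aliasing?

By the Nyquist-Shannon sampling theorem,
the minimum sampling rate (Nyquist rate) must be at least 2 * f_max.
Nyquist rate = 2 * 79 kHz = 158 kHz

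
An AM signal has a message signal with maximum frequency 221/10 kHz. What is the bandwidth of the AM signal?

In AM (double-sideband), the bandwidth is twice the message frequency.
BW = 2 * f_m = 2 * 221/10 kHz = 221/5 kHz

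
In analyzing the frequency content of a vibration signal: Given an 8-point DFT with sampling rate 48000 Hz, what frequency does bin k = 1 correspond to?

The frequency of DFT bin k is: f_k = k * f_s / N
f_1 = 1 * 48000 / 8 = 6000 Hz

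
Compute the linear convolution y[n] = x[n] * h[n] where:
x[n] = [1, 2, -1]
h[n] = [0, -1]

y[n] = sum_k x[k]*h[n-k]. Output length = len(x) + len(h) - 1 = 3 + 2 - 1 = 4.
y[0] = 1*0 = 0
y[1] = 2*0 + 1*-1 = -1
y[2] = -1*0 + 2*-1 = -2
y[3] = -1*-1 = 1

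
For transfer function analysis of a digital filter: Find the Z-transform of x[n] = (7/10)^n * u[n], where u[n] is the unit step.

The Z-transform of a^n * u[n] is z/(z-a) for |z| > |a|.
Here a = 7/10, so X(z) = z/(z - (7/10)) = 10z/(10z - 7)
ROC: |z| > 7/10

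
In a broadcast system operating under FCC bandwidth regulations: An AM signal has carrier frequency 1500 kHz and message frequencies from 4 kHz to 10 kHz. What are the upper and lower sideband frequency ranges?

Upper sideband (USB) = fc + [fm_low, fm_high] = 1500 + [4, 10] = [1504, 1510] kHz
Lower sideband (LSB) = fc - [fm_high, fm_low] = 1500 - [10, 4] = [1490, 1496] kHz
Total occupied spectrum: 1490 kHz to 1510 kHz (plus carrier at 1500 kHz)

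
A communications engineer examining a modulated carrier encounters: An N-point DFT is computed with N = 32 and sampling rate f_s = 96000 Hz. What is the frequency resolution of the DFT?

DFT frequency resolution = f_s / N
= 96000 / 32 = 3000 Hz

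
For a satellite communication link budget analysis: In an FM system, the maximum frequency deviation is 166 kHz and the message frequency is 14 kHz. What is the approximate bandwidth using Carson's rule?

Carson's rule: BW = 2*(delta_f + f_m)
= 2*(166 + 14) kHz = 360 kHz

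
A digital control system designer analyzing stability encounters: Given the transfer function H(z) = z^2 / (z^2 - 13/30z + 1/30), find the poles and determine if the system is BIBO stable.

Poles are roots of the denominator: z^2 - 13/30z + 1/30 = 0.
Quadratic formula: z = [-(-13/30) +/- sqrt((-13/30)^2 - 4*(1/30))] / 2
Discriminant = 169/900 - 2/15 = 49/900; sqrt = 7/30.
z = (13/30 +/- 7/30) / 2 => z = 1/3 or z = 1/10.
|p1| = 1/10, |p2| = 1/3.
For BIBO stability, all poles must lie inside the unit circle (|p| < 1).
System is STABLE since both |p| < 1.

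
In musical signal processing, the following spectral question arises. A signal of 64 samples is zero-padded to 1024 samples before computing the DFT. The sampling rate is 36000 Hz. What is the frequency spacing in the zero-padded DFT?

Original DFT: N = 64, resolution = f_s/N = 36000/64 = 1125/2 Hz
Zero-padded DFT: N = 1024, resolution = f_s/N = 36000/1024 = 1125/32 Hz
Zero-padding interpolates the spectrum (finer frequency grid)
but does NOT improve the true spectral resolution (ability to resolve close frequencies).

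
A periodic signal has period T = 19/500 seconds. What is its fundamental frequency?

The fundamental frequency is the reciprocal of the period.
f = 1/T = 1/(19/500) = 500/19 Hz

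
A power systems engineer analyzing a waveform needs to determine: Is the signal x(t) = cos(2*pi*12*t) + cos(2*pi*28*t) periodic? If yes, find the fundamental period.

f1 = 12 Hz, f2 = 28 Hz
Period T1 = 1/12, T2 = 1/28
Ratio T1/T2 = 28/12, which is rational.
The signal is periodic with fundamental period T = 1/GCD(12,28) = 1/4 s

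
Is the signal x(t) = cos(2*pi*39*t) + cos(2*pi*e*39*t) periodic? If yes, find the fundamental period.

f1 = 39 Hz, f2 = 39*e Hz
Ratio f2/f1 = e, which is irrational.
Since the frequency ratio is irrational, no common period exists.
The signal is not periodic.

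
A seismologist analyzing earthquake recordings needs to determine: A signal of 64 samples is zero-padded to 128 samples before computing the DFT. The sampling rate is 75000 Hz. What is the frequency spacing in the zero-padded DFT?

Original DFT: N = 64, resolution = f_s/N = 75000/64 = 9375/8 Hz
Zero-padded DFT: N = 128, resolution = f_s/N = 75000/128 = 9375/16 Hz
Zero-padding interpolates the spectrum (finer frequency grid)
but does NOT improve the true spectral resolution (ability to resolve close frequencies).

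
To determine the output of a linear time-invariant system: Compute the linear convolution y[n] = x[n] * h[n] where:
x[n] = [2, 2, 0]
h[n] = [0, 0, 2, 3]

y[n] = sum_k x[k]*h[n-k]. Output length = len(x) + len(h) - 1 = 3 + 4 - 1 = 6.
y[0] = 2*0 = 0
y[1] = 2*0 + 2*0 = 0
y[2] = 0*0 + 2*0 + 2*2 = 4
y[3] = 0*0 + 2*2 + 2*3 = 10
y[4] = 0*2 + 2*3 = 6
y[5] = 0*3 = 0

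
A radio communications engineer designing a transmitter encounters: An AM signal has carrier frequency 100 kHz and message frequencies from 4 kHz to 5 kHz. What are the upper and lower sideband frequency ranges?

Upper sideband (USB) = fc + [fm_low, fm_high] = 100 + [4, 5] = [104, 105] kHz
Lower sideband (LSB) = fc - [fm_high, fm_low] = 100 - [5, 4] = [95, 96] kHz
Total occupied spectrum: 95 kHz to 105 kHz (plus carrier at 100 kHz)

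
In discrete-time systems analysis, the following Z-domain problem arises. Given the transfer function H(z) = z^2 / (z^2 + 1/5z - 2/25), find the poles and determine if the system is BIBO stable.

Poles are roots of the denominator: z^2 + 1/5z - 2/25 = 0.
Quadratic formula: z = [-(1/5) +/- sqrt((1/5)^2 - 4*(-2/25))] / 2
Discriminant = 1/25 + 8/25 = 9/25; sqrt = 3/5.
z = (-1/5 +/- 3/5) / 2 => z = 1/5 or z = -2/5.
|p1| = 2/5, |p2| = 1/5.
For BIBO stability, all poles must lie inside the unit circle (|p| < 1).
System is STABLE since both |p| < 1.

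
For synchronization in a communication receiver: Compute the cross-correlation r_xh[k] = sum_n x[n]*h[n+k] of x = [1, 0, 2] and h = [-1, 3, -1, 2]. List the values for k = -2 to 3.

Both sequences indexed from 0 and zero outside their support.
Lags with overlap: k = -2 to 3.
  r_xh[-2] = x[2]*h[0] = -2
  r_xh[-1] = x[1]*h[0] + x[2]*h[1] = 6
  r_xh[0] = x[0]*h[0] + x[1]*h[1] + x[2]*h[2] = -3
  r_xh[1] = x[0]*h[1] + x[1]*h[2] + x[2]*h[3] = 7
  r_xh[2] = x[0]*h[2] + x[1]*h[3] = -1
  r_xh[3] = x[0]*h[3] = 2
r_xh = [-2, 6, -3, 7, -1, 2] (for k = -2, ..., 3)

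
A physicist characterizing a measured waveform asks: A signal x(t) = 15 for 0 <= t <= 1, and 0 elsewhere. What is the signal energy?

Energy = integral of |x(t)|^2 dt over the signal duration
= 15^2 * 1 = 225 * 1 = 225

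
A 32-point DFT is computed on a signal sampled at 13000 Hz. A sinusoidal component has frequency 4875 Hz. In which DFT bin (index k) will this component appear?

DFT frequency resolution = f_s/N = 13000/32 = 1625/4 Hz
Bin index k = f_signal / resolution = 4875 / 1625/4 = 12
The signal frequency 4875 Hz falls in DFT bin k = 12.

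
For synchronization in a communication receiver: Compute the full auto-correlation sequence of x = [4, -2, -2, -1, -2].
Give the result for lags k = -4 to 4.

r_xx[k] = sum_m x[m]*x[m+k], indexed from 0, for k = -4 to 4:
  r_xx[-4] = x[4]*x[0] = -8
  r_xx[-3] = x[3]*x[0] + x[4]*x[1] = 0
  r_xx[-2] = x[2]*x[0] + x[3]*x[1] + x[4]*x[2] = -2
  r_xx[-1] = x[1]*x[0] + x[2]*x[1] + x[3]*x[2] + x[4]*x[3] = 0
  r_xx[0] = x[0]*x[0] + x[1]*x[1] + x[2]*x[2] + x[3]*x[3] + x[4]*x[4] = 29
  r_xx[1] = x[0]*x[1] + x[1]*x[2] + x[2]*x[3] + x[3]*x[4] = 0
  r_xx[2] = x[0]*x[2] + x[1]*x[3] + x[2]*x[4] = -2
  r_xx[3] = x[0]*x[3] + x[1]*x[4] = 0
  r_xx[4] = x[0]*x[4] = -8
r_xx = [-8, 0, -2, 0, 29, 0, -2, 0, -8]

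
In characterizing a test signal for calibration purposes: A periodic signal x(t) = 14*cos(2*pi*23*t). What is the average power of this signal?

Average power of A*cos(wt) is A^2/2.
P = 14^2 / 2 = 196/2 = 98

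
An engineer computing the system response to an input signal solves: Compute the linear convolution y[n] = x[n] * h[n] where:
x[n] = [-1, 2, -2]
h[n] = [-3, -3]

y[n] = sum_k x[k]*h[n-k]. Output length = len(x) + len(h) - 1 = 3 + 2 - 1 = 4.
y[0] = -1*-3 = 3
y[1] = 2*-3 + -1*-3 = -3
y[2] = -2*-3 + 2*-3 = 0
y[3] = -2*-3 = 6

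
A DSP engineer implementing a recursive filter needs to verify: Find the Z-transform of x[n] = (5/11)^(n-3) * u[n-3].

Time-shifting property: if X(z) = Z{x[n]}, then Z{x[n-d]} = z^(-d) * X(z)
X(z) = z/(z - 5/11) for x[n] = (5/11)^n * u[n]
Z{x[n-3]} = z^(-3) * z/(z - 5/11) = z^(-2)/(z - 5/11)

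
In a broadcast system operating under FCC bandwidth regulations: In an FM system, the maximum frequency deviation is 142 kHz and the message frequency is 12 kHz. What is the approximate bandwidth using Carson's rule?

Carson's rule: BW = 2*(delta_f + f_m)
= 2*(142 + 12) kHz = 308 kHz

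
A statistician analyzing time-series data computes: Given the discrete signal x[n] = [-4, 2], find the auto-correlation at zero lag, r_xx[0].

The auto-correlation at zero lag r_xx[0] equals the signal energy.
r_xx[0] = sum of x[n]^2 = (-4)^2 + 2^2
= 16 + 4 = 20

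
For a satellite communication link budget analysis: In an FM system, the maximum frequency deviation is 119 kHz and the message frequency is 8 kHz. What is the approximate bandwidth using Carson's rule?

Carson's rule: BW = 2*(delta_f + f_m)
= 2*(119 + 8) kHz = 254 kHz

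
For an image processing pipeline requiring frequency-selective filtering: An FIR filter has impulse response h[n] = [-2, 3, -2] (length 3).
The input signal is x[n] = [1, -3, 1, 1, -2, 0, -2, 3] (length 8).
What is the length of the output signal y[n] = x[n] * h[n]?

For linear convolution, the output length is:
len(y) = len(x) + len(h) - 1 = 8 + 3 - 1 = 10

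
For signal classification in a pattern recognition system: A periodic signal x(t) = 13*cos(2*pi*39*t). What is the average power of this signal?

Average power of A*cos(wt) is A^2/2.
P = 13^2 / 2 = 169/2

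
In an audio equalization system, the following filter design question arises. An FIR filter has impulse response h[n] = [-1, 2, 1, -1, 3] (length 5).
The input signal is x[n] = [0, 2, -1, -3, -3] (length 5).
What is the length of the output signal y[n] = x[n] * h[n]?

For linear convolution, the output length is:
len(y) = len(x) + len(h) - 1 = 5 + 5 - 1 = 9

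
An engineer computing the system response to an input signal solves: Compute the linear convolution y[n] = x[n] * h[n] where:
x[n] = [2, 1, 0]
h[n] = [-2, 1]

y[n] = sum_k x[k]*h[n-k]. Output length = len(x) + len(h) - 1 = 3 + 2 - 1 = 4.
y[0] = 2*-2 = -4
y[1] = 1*-2 + 2*1 = 0
y[2] = 0*-2 + 1*1 = 1
y[3] = 0*1 = 0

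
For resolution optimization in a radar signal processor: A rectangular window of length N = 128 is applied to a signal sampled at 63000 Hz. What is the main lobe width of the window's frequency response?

For a rectangular window of length N,
the main lobe width in frequency is 2*f_s/N.
= 2*63000/128 = 7875/8 Hz
This determines the minimum frequency separation for resolving two sinusoids.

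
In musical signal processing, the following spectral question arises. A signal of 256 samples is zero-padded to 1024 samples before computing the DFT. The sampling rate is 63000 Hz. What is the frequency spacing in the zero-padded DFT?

Original DFT: N = 256, resolution = f_s/N = 63000/256 = 7875/32 Hz
Zero-padded DFT: N = 1024, resolution = f_s/N = 63000/1024 = 7875/128 Hz
Zero-padding interpolates the spectrum (finer frequency grid)
but does NOT improve the true spectral resolution (ability to resolve close frequencies).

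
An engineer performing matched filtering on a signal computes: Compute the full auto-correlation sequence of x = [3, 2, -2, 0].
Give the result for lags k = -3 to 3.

r_xx[k] = sum_m x[m]*x[m+k], indexed from 0, for k = -3 to 3:
  r_xx[-3] = x[3]*x[0] = 0
  r_xx[-2] = x[2]*x[0] + x[3]*x[1] = -6
  r_xx[-1] = x[1]*x[0] + x[2]*x[1] + x[3]*x[2] = 2
  r_xx[0] = x[0]*x[0] + x[1]*x[1] + x[2]*x[2] + x[3]*x[3] = 17
  r_xx[1] = x[0]*x[1] + x[1]*x[2] + x[2]*x[3] = 2
  r_xx[2] = x[0]*x[2] + x[1]*x[3] = -6
  r_xx[3] = x[0]*x[3] = 0
r_xx = [0, -6, 2, 17, 2, -6, 0]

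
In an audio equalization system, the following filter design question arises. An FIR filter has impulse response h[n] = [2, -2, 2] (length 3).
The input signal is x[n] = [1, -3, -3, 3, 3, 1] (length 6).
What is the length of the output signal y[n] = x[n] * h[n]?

For linear convolution, the output length is:
len(y) = len(x) + len(h) - 1 = 6 + 3 - 1 = 8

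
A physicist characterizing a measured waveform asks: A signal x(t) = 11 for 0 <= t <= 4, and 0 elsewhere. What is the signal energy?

Energy = integral of |x(t)|^2 dt over the signal duration
= 11^2 * 4 = 121 * 4 = 484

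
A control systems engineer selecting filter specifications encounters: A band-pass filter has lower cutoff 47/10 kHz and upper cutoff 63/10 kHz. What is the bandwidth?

Bandwidth = f_high - f_low
= 63/10 kHz - 47/10 kHz = 8/5 kHz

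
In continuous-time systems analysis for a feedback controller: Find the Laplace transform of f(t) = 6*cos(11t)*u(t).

Standard pair: cos(wt)*u(t) <-> s/(s^2+w^2)
With w = 11: L{6*cos(11t)*u(t)} = 6s/(s^2+121)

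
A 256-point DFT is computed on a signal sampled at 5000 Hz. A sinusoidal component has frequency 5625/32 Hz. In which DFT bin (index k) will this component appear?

DFT frequency resolution = f_s/N = 5000/256 = 625/32 Hz
Bin index k = f_signal / resolution = 5625/32 / 625/32 = 9
The signal frequency 5625/32 Hz falls in DFT bin k = 9.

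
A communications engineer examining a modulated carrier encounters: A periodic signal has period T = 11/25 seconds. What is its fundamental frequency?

The fundamental frequency is the reciprocal of the period.
f = 1/T = 1/(11/25) = 25/11 Hz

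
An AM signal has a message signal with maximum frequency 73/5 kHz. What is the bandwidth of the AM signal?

In AM (double-sideband), the bandwidth is twice the message frequency.
BW = 2 * f_m = 2 * 73/5 kHz = 146/5 kHz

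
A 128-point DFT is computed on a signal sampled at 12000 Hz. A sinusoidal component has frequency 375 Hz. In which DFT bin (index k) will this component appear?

DFT frequency resolution = f_s/N = 12000/128 = 375/4 Hz
Bin index k = f_signal / resolution = 375 / 375/4 = 4
The signal frequency 375 Hz falls in DFT bin k = 4.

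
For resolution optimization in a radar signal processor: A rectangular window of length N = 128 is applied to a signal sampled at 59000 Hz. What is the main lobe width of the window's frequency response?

For a rectangular window of length N,
the main lobe width in frequency is 2*f_s/N.
= 2*59000/128 = 7375/8 Hz
This determines the minimum frequency separation for resolving two sinusoids.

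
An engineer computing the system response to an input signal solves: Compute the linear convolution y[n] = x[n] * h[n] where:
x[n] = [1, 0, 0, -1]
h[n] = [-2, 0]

y[n] = sum_k x[k]*h[n-k]. Output length = len(x) + len(h) - 1 = 4 + 2 - 1 = 5.
y[0] = 1*-2 = -2
y[1] = 0*-2 + 1*0 = 0
y[2] = 0*-2 + 0*0 = 0
y[3] = -1*-2 + 0*0 = 2
y[4] = -1*0 = 0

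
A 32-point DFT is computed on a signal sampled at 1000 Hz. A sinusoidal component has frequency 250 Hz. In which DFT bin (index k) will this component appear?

DFT frequency resolution = f_s/N = 1000/32 = 125/4 Hz
Bin index k = f_signal / resolution = 250 / 125/4 = 8
The signal frequency 250 Hz falls in DFT bin k = 8.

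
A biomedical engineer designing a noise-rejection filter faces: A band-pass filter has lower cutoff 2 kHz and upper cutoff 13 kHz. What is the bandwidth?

Bandwidth = f_high - f_low
= 13 kHz - 2 kHz = 11 kHz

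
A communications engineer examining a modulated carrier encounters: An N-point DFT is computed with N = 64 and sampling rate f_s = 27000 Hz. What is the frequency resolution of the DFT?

DFT frequency resolution = f_s / N
= 27000 / 64 = 3375/8 Hz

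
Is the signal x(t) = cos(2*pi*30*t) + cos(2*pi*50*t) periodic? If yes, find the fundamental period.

f1 = 30 Hz, f2 = 50 Hz
Period T1 = 1/30, T2 = 1/50
Ratio T1/T2 = 50/30, which is rational.
The signal is periodic with fundamental period T = 1/GCD(30,50) = 1/10 s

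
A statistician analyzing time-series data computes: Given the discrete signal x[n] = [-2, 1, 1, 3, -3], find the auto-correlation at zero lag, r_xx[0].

The auto-correlation at zero lag r_xx[0] equals the signal energy.
r_xx[0] = sum of x[n]^2 = (-2)^2 + 1^2 + 1^2 + 3^2 + (-3)^2
= 4 + 1 + 1 + 9 + 9 = 24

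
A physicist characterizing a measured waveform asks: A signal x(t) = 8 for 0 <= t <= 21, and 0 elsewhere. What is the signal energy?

Energy = integral of |x(t)|^2 dt over the signal duration
= 8^2 * 21 = 64 * 21 = 1344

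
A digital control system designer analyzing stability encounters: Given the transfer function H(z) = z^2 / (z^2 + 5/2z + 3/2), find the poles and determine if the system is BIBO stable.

Poles are roots of the denominator: z^2 + 5/2z + 3/2 = 0.
Quadratic formula: z = [-(5/2) +/- sqrt((5/2)^2 - 4*(3/2))] / 2
Discriminant = 25/4 - 6 = 1/4; sqrt = 1/2.
z = (-5/2 +/- 1/2) / 2 => z = -1 or z = -3/2.
|p1| = 3/2, |p2| = 1.
For BIBO stability, all poles must lie inside the unit circle (|p| < 1).
System is UNSTABLE since at least one |p| >= 1.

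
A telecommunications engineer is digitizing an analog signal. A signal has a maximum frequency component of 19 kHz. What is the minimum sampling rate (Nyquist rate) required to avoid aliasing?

By the Nyquist-Shannon sampling theorem,
the minimum sampling rate (Nyquist rate) must be at least 2 * f_max.
Nyquist rate = 2 * 19 kHz = 38 kHz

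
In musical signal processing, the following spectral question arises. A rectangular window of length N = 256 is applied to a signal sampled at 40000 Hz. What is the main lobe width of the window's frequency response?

For a rectangular window of length N,
the main lobe width in frequency is 2*f_s/N.
= 2*40000/256 = 625/2 Hz
This determines the minimum frequency separation for resolving two sinusoids.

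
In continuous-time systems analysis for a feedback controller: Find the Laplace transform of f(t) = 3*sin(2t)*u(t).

Standard pair: sin(wt)*u(t) <-> w/(s^2+w^2)
With w = 2: L{3*sin(2t)*u(t)} = 6/(s^2+4)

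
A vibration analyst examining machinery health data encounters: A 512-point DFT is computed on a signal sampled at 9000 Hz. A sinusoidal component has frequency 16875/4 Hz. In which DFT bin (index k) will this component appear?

DFT frequency resolution = f_s/N = 9000/512 = 1125/64 Hz
Bin index k = f_signal / resolution = 16875/4 / 1125/64 = 240
The signal frequency 16875/4 Hz falls in DFT bin k = 240.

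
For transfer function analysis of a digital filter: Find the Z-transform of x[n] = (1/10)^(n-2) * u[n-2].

Time-shifting property: if X(z) = Z{x[n]}, then Z{x[n-d]} = z^(-d) * X(z)
X(z) = z/(z - 1/10) for x[n] = (1/10)^n * u[n]
Z{x[n-2]} = z^(-2) * z/(z - 1/10) = z^(-1)/(z - 1/10)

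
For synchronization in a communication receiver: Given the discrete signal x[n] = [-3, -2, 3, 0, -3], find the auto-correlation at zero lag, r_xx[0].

The auto-correlation at zero lag r_xx[0] equals the signal energy.
r_xx[0] = sum of x[n]^2 = (-3)^2 + (-2)^2 + 3^2 + 0^2 + (-3)^2
= 9 + 4 + 9 + 0 + 9 = 31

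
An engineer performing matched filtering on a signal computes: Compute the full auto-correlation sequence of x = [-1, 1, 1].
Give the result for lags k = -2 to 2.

r_xx[k] = sum_m x[m]*x[m+k], indexed from 0, for k = -2 to 2:
  r_xx[-2] = x[2]*x[0] = -1
  r_xx[-1] = x[1]*x[0] + x[2]*x[1] = 0
  r_xx[0] = x[0]*x[0] + x[1]*x[1] + x[2]*x[2] = 3
  r_xx[1] = x[0]*x[1] + x[1]*x[2] = 0
  r_xx[2] = x[0]*x[2] = -1
r_xx = [-1, 0, 3, 0, -1]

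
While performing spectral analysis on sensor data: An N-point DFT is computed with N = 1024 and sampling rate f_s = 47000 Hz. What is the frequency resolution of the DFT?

DFT frequency resolution = f_s / N
= 47000 / 1024 = 5875/128 Hz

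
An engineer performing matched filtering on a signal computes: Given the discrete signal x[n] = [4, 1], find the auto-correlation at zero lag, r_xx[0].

The auto-correlation at zero lag r_xx[0] equals the signal energy.
r_xx[0] = sum of x[n]^2 = 4^2 + 1^2
= 16 + 1 = 17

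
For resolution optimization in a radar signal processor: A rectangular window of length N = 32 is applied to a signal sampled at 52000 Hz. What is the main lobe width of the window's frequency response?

For a rectangular window of length N,
the main lobe width in frequency is 2*f_s/N.
= 2*52000/32 = 3250 Hz
This determines the minimum frequency separation for resolving two sinusoids.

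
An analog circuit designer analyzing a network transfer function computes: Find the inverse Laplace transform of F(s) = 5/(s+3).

Standard pair: k/(s+a) <-> k*e^(-at)*u(t)
With k=5, a=3: f(t) = 5*e^(-3t)*u(t)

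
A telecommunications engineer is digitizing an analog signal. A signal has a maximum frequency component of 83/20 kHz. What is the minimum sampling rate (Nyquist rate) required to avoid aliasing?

By the Nyquist-Shannon sampling theorem,
the minimum sampling rate (Nyquist rate) must be at least 2 * f_max.
Nyquist rate = 2 * 83/20 kHz = 83/10 kHz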